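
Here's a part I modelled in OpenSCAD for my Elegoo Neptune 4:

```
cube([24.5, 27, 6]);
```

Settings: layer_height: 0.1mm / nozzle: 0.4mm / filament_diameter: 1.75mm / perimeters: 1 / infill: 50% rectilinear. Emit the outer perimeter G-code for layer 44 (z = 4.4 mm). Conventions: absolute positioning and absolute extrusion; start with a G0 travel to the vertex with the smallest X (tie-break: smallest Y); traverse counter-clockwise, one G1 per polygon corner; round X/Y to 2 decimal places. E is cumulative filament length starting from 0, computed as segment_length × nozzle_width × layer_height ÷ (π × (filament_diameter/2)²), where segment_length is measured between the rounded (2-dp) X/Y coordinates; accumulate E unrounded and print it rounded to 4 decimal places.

At z = 4.4 mm: the cube (footprint 24.5×27) is included at this height. The outline is a single polygon with 4 vertices. Extrusion per mm of travel: 0.4 × 0.1 / (π × 0.875²) = 0.016630. Accumulating E over each segment gives final E = 1.7129.

G0 X0.00 Y0.00 Z4.40
G1 X24.50 Y0.00 E0.4074
G1 X24.50 Y27.00 E0.8564
G1 X0.00 Y27.00 E1.2639
G1 X0.00 Y0.00 E1.7129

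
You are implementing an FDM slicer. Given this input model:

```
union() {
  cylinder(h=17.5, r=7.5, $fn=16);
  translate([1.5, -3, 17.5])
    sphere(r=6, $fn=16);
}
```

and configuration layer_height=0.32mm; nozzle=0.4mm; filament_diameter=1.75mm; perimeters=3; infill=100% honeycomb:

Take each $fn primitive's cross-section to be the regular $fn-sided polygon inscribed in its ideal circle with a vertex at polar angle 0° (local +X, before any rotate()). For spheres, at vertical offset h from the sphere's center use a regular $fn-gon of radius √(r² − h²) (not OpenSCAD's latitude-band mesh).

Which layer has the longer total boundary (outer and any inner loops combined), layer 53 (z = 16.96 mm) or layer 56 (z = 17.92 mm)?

layer 53 (z = 16.96 mm)

Layer 53 (z = 16.96): the cylinder: section is a regular 16-gon, circumradius r=7.5 (perimeter = 2·16·7.500·sin(180°/16) = 46.82 mm); the r=6 sphere at (1.5, -3) contributes a regular 16-gon of circumradius √(6²−0.54²) = 5.976 (perimeter = 2·16·5.976·sin(180°/16) = 37.31 mm); Taking the union: the regions partially overlap (shared area 91.93 mm²), so the edge portions inside another operand are dropped and the merged outline is re-measured after clipping — boundary = 49.56 mm. So its perimeter = 49.56 mm. Layer 56 (z = 17.92): the cylinder is not intersected at this z (z outside [0, 17.5]); the sphere at (1.5, -3): section is a regular 16-gon, circumradius = √(r²−h²) = √(6²−0.42²) = 5.985 (perimeter = 2·16·5.985·sin(180°/16) = 37.37 mm); Combining (union): only the r=6 sphere at (1.5, -3) is present, so the union is just that shape — boundary = 37.37 mm. So its perimeter = 37.37 mm. Layer 53 is larger (49.56 vs 37.37 mm).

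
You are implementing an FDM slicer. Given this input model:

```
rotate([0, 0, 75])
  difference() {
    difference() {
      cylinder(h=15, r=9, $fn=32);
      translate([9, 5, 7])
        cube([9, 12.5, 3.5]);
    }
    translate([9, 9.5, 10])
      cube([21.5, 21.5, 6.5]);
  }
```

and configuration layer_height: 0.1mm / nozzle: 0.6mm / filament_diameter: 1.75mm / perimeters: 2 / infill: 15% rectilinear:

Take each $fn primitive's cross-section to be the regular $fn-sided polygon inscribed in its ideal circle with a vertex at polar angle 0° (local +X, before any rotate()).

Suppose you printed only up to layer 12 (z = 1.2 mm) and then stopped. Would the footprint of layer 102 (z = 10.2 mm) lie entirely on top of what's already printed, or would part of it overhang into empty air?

Compare the two slices. At z = 1.2: the r=9 cylinder gives a regular 32-gon of circumradius 9 (constant along its height) (area = (32/2)·9.000²·sin(360°/32) = 252.84 mm²); the cube at (9, 5) does not reach this height (z outside [7, 10.5]); Taking the first minus the rest: none of the subtracted shapes is present at this height, so the r=9 cylinder is unchanged — area = 252.84 mm²; the cube at (9, 9.5) does not reach this height (z outside [10, 16.5]); Subtracting the remaining from the first: none of the subtracted shapes is present at this height, so that combined region is unchanged — area = 252.84 mm²; (whole slice rotated 75° about Z — lengths, areas and connectivity unchanged). At z = 10.2: the cylinder: section is a regular 32-gon, circumradius r=9 (area = (32/2)·9.000²·sin(360°/32) = 252.84 mm²); the 9×12.5 cube at (9, 5) contributes its full rectangle (area 112.50 mm²); After the difference (first − rest): starting from the r=9 cylinder (252.84 mm²), the 9×12.5 cube at (9, 5) misses the remaining region (no effect) — area = 252.84 mm²; the cube at (9, 9.5) is present — its section is the full 21.5×21.5 rectangle (area 462.25 mm²); Taking the first minus the rest: starting from the result so far (252.84 mm²), the 21.5×21.5 cube at (9, 9.5) misses the remaining region (no effect) — area = 252.84 mm²; (rotated 75° about Z; rotation is an isometry so areas/perimeters/island counts are preserved). Checking containment: the cross-section at z = 10.2 is a subset of the cross-section at z = 1.2.

entirely on top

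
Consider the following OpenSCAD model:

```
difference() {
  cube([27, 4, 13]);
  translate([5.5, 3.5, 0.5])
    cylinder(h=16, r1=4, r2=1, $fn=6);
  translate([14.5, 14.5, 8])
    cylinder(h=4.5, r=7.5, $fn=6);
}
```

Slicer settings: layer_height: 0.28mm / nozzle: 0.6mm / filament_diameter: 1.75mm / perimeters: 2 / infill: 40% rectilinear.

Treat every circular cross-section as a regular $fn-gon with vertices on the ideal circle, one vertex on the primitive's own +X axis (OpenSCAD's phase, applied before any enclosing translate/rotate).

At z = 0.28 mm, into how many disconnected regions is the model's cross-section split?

1

At z = 0.28 mm: the 27×4 cube contributes its full rectangle; the cone at (5.5, 3.5) does not reach this height (z outside [0.5, 16.5]); the cylinder at (14.5, 14.5) does not reach this height (z outside [8, 12.5]); After the difference (first − rest): none of the subtracted shapes is present at this height, so the 27×4 cube is unchanged — 1 connected region. The result has 1 disconnected region.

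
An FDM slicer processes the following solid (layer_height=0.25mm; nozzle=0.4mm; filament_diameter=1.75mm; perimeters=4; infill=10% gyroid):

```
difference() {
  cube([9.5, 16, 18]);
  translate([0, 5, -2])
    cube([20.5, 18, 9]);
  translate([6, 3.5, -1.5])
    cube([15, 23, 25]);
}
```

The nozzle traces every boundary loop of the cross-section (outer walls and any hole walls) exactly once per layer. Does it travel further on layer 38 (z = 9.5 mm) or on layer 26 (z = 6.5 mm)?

layer 38 (z = 9.5 mm)

Layer 38 (z = 9.5): the cube is present — its section is the full 9.5×16 rectangle (perimeter 51.00 mm); the cube at (0, 5) is not intersected at this z (z outside [-2, 7]); the cube at (6, 3.5) (footprint 15×23) is included at this height (perimeter 76.00 mm); After the difference (first − rest): starting from the 9.5×16 cube, the 15×23 cube at (6, 3.5) partially overlaps it — only the 43.75 mm² overlap (of its 345.00 mm²) is removed, clipping the outline — boundary = 51.00 mm. So its perimeter = 51.00 mm. Layer 26 (z = 6.5): the cube is present — its section is the full 9.5×16 rectangle (perimeter 51.00 mm); the cube at (0, 5) (footprint 20.5×18) is included at this height (perimeter 77.00 mm); the 15×23 cube at (6, 3.5) contributes its full rectangle (perimeter 76.00 mm); Taking the first minus the rest: starting from the 9.5×16 cube, the 20.5×18 cube at (0, 5) partially overlaps it — only the 104.50 mm² overlap (of its 369.00 mm²) is removed, clipping the outline; the 15×23 cube at (6, 3.5) partially overlaps it — only the 5.25 mm² overlap (of its 345.00 mm²) is removed, clipping the outline — boundary = 29.00 mm. So its perimeter = 29.00 mm. Layer 38 is larger (51.00 vs 29.00 mm).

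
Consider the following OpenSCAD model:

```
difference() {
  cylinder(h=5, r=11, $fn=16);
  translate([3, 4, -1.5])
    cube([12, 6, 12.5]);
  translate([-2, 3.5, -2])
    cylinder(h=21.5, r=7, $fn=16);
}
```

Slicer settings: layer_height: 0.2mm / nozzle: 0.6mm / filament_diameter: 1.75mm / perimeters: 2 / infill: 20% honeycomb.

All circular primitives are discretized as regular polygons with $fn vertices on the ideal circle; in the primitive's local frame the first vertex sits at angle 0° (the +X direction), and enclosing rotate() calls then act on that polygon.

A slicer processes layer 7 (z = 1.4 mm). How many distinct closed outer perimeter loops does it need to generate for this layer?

At z = 1.4 mm: the cylinder: section is a regular 16-gon, circumradius r=11; the cube at (3, 4) (footprint 12×6) is included at this height; the r=7 cylinder at (-2, 3.5) contributes a regular 16-gon of circumradius 7; Subtracting the remaining from the first: starting from the r=11 cylinder, the 12×6 cube at (3, 4) partially overlaps it — only the 29.73 mm² overlap (of its 72.00 mm²) is removed, clipping the outline; the r=7 cylinder at (-2, 3.5) partially overlaps it — only the 144.44 mm² overlap (of its 150.01 mm²) is removed, clipping the outline — 2 connected regions. The result has 2 disconnected regions.

2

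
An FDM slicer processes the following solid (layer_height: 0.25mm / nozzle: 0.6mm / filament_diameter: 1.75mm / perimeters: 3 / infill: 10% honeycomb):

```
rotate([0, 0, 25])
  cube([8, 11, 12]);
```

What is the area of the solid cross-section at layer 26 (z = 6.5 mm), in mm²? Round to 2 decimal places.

At z = 6.5 mm: the 8×11 cube contributes its full rectangle (area 88.00 mm²); (whole slice rotated 25° about Z — lengths, areas and connectivity unchanged). Overall, the cross-section is a single solid region. Net area = 88.00 mm².

88.00 mm²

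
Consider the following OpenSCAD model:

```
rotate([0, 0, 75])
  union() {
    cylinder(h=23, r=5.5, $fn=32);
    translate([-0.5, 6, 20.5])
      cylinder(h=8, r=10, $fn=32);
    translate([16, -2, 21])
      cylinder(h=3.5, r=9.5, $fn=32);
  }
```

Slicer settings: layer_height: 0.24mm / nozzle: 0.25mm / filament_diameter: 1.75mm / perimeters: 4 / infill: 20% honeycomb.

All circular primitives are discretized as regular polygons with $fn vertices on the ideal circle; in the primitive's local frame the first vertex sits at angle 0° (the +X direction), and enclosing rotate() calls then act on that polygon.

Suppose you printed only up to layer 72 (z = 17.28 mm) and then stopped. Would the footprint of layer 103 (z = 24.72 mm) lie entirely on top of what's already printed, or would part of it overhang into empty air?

Compare the two slices. At z = 17.28: the cylinder: section is a regular 32-gon, circumradius r=5.5 (area = (32/2)·5.500²·sin(360°/32) = 94.42 mm²); the cylinder at (-0.5, 6) is absent (z outside [20.5, 28.5]); the cylinder at (16, -2) is absent (z outside [21, 24.5]); Combining (union): only the r=5.5 cylinder is present, so the union is just that shape — area = 94.42 mm²; (whole slice rotated 75° about Z — lengths, areas and connectivity unchanged). At z = 24.72: the cylinder does not reach this height (z outside [0, 23]); the cylinder at (-0.5, 6): section is a regular 32-gon, circumradius r=10 (area = (32/2)·10.000²·sin(360°/32) = 312.14 mm²); the cylinder at (16, -2) is not intersected at this z (z outside [21, 24.5]); Combining (union): only the r=10 cylinder at (-0.5, 6) is present, so the union is just that shape — area = 312.14 mm²; (rotated 75° about Z; rotation is an isometry so areas/perimeters/island counts are preserved). Checking containment: at z = 24.72 the cross-section extends beyond the z = 17.28 cross-section by about 228.44 mm².

part overhangs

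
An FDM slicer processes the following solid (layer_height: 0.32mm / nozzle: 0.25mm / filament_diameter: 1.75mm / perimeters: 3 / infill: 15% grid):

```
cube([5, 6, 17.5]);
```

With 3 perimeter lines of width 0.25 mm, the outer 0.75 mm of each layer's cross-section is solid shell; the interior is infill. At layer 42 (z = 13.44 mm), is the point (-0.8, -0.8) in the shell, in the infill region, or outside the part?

At z = 13.44 mm: the 5×6 cube contributes its full rectangle. Overall, the cross-section is a single solid region. The nearest boundary edge runs (0.00, 0.00)→(5.00, 0.00); distance from the point to it = 1.13 mm. The point is not inside any of the regions above, so it lies outside the cross-section (1.13 mm from the nearest boundary).

outside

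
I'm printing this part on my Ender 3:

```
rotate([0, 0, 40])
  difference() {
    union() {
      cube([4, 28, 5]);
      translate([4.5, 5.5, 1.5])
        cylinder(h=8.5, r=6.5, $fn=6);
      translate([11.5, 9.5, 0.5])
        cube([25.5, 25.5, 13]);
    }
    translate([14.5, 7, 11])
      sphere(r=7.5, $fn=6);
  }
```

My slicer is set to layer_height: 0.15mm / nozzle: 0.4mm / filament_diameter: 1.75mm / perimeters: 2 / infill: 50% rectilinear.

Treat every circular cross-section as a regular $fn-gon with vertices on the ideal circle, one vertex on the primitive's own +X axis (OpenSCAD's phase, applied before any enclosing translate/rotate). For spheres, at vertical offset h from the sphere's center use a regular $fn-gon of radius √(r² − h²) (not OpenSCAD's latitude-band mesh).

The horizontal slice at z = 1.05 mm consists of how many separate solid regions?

At z = 1.05 mm: the 4×28 cube contributes its full rectangle; the cylinder at (4.5, 5.5) does not reach this height (z outside [1.5, 10]); the cube at (11.5, 9.5) is present — its section is the full 25.5×25.5 rectangle; Merging all regions: the 2 present regions are separate (no shared area or edge), so areas and boundary lengths simply add and each stays a separate island — 2 connected regions; the sphere at (14.5, 7) is not intersected at this z (|z−center|=9.950 > r=7.5); After the difference (first − rest): none of the subtracted shapes is present at this height, so the result so far is unchanged — 2 connected regions; (rotated 40° about Z; rotation is an isometry so areas/perimeters/island counts are preserved). The result has 2 disconnected regions.

2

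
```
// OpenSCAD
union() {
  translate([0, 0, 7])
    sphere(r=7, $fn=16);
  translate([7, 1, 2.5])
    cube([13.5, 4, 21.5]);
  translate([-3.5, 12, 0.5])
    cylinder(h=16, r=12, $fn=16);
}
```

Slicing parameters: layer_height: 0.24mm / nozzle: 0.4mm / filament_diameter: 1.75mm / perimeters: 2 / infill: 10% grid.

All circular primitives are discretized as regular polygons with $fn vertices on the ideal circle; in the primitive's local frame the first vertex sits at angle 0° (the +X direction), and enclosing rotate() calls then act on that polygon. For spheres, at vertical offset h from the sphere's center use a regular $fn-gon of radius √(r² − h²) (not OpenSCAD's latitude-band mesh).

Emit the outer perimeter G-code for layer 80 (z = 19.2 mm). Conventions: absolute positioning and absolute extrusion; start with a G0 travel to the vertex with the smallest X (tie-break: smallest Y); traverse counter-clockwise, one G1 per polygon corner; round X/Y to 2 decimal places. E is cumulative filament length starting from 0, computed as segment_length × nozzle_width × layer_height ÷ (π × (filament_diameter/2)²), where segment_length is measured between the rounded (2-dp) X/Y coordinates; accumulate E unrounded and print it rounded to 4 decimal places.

At z = 19.2 mm: the sphere is absent (|z−center|=12.200 > r=7); the cube at (7, 1) (footprint 13.5×4) is included at this height; the cylinder at (-3.5, 12) does not reach this height (z outside [0.5, 16.5]); Merging all regions: only the 13.5×4 cube at (7, 1) is present, so the union is just that shape — 1 connected region. The outline is a single polygon with 4 vertices. Extrusion per mm of travel: 0.4 × 0.24 / (π × 0.875²) = 0.039912. Accumulating E over each segment gives final E = 1.3969.

G0 X7.00 Y1.00 Z19.20
G1 X20.50 Y1.00 E0.5388
G1 X20.50 Y5.00 E0.6985
G1 X7.00 Y5.00 E1.2373
G1 X7.00 Y1.00 E1.3969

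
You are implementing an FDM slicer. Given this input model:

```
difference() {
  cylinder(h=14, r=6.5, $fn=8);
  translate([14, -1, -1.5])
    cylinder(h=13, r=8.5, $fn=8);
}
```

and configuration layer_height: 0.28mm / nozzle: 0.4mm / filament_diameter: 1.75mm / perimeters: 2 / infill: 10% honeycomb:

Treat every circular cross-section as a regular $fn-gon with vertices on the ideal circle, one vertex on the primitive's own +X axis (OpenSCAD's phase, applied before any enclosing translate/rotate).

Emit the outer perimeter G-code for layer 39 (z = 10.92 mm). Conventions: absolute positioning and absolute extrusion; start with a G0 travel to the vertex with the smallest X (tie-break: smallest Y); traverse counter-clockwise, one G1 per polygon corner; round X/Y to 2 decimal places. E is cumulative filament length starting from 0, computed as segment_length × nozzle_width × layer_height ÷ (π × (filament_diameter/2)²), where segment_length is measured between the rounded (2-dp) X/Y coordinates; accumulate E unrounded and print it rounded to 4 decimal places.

G0 X-6.50 Y0.00 Z10.92
G1 X-4.60 Y-4.60 E0.2317
G1 X0.00 Y-6.50 E0.4635
G1 X4.60 Y-4.60 E0.6952
G1 X5.79 Y-1.71 E0.8408
G1 X5.50 Y-1.00 E0.8765
G1 X6.21 Y0.71 E0.9627
G1 X4.60 Y4.60 E1.1587
G1 X0.00 Y6.50 E1.3905
G1 X-4.60 Y4.60 E1.6222
G1 X-6.50 Y0.00 E1.8540

At z = 10.92 mm: the r=6.5 cylinder contributes a regular 8-gon of circumradius 6.5; the cylinder at (14, -1): section is a regular 8-gon, circumradius r=8.5; After the difference (first − rest): starting from the r=6.5 cylinder, the r=8.5 cylinder at (14, -1) partially overlaps it — only the 1.00 mm² overlap (of its 204.35 mm²) is removed, clipping the outline — 1 connected region. The outline is a single polygon with 10 vertices. Extrusion per mm of travel: 0.4 × 0.28 / (π × 0.875²) = 0.046564. Accumulating E over each segment gives final E = 1.8540.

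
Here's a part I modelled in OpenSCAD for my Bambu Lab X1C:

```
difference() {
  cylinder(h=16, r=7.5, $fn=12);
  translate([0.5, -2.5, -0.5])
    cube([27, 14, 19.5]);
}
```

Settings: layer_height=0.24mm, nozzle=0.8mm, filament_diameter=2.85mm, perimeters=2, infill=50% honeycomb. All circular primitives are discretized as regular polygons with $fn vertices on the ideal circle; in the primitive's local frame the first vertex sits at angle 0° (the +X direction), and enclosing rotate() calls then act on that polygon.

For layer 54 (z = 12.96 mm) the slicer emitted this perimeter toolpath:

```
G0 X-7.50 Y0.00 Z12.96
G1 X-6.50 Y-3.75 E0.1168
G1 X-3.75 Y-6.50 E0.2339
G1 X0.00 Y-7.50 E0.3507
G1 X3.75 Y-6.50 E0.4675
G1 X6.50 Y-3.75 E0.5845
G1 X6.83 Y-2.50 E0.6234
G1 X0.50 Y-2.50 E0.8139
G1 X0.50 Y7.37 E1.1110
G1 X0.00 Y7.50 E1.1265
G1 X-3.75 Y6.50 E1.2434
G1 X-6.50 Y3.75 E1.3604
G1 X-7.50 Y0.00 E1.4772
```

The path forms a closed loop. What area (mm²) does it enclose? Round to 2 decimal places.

Apply the shoelace formula to the sequence of (X, Y) vertices; enclosed area = 113.71 mm².

113.71 mm²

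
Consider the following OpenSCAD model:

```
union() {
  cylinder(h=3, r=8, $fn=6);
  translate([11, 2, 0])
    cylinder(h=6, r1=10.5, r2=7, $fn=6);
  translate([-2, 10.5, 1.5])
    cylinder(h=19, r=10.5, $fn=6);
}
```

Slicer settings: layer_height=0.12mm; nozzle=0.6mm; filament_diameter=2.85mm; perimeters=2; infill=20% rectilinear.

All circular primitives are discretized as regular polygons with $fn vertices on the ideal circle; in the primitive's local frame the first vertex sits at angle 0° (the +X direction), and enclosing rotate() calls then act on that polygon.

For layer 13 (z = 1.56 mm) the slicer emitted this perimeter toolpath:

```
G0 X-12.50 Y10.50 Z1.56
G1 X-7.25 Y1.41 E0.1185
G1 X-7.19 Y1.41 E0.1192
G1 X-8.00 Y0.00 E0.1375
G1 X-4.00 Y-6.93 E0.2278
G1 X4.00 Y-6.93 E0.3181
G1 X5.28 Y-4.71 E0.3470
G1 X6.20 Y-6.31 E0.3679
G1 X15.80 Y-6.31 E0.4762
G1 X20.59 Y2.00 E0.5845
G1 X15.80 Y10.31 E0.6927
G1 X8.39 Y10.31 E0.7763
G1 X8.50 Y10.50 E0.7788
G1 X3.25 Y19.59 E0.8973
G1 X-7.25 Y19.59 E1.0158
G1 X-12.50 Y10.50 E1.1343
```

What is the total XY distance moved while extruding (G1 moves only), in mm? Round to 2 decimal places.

Sum the Euclidean lengths of each G1 segment: total = 100.50 mm.

100.50 mm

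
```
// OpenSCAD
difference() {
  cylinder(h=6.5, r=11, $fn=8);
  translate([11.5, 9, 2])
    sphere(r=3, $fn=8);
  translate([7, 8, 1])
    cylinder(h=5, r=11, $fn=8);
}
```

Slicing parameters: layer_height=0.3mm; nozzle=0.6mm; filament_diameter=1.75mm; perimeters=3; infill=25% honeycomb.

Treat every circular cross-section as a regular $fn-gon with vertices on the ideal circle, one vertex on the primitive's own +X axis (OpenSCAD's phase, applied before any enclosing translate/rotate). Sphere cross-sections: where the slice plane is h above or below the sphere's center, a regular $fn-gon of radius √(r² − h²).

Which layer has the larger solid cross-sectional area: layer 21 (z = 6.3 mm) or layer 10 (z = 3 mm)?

layer 21 (z = 6.3 mm)

Layer 21 (z = 6.3): the r=11 cylinder contributes a regular 8-gon of circumradius 11 (area = (8/2)·11.000²·sin(360°/8) = 342.24 mm²); the sphere at (11.5, 9) is absent (|z−center|=4.300 > r=3); the cylinder at (7, 8) is not intersected at this z (z outside [1, 6]); After the difference (first − rest): none of the subtracted shapes is present at this height, so the r=11 cylinder is unchanged — area = 342.24 mm². So its area = 342.24 mm². Layer 10 (z = 3): the cylinder: section is a regular 8-gon, circumradius r=11 (area = (8/2)·11.000²·sin(360°/8) = 342.24 mm²); the r=3 sphere at (11.5, 9) slices to a regular 8-gon of circumradius 2.828 (√(r²−h²) with h=1 from center) (area = (8/2)·2.828²·sin(360°/8) = 22.63 mm²); the r=11 cylinder at (7, 8) gives a regular 8-gon of circumradius 11 (constant along its height) (area = (8/2)·11.000²·sin(360°/8) = 342.24 mm²); After the difference (first − rest): starting from the r=11 cylinder (342.24 mm²), the r=3 sphere at (11.5, 9) misses the remaining region (no effect); the r=11 cylinder at (7, 8) partially overlaps it — only the 131.59 mm² overlap (of its 342.24 mm²) is removed, clipping the outline — area = 210.65 mm². So its area = 210.65 mm². Layer 21 is larger (342.24 vs 210.65 mm²).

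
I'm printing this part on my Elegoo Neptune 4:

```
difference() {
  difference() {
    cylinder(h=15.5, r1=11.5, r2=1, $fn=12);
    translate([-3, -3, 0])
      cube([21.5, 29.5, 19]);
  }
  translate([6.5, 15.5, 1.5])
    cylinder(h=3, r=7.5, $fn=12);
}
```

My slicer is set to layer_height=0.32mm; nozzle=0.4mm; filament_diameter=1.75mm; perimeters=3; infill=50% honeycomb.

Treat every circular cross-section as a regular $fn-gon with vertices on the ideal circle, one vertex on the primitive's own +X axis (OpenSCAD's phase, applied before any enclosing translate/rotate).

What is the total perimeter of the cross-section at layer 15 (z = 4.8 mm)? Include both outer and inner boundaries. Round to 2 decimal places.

53.10 mm

At z = 4.8 mm: the cone (r1=11.5→r2=1) has section circumradius 8.248 here — a regular 12-gon (perimeter = 2·12·8.248·sin(180°/12) = 51.24 mm); the cube at (-3, -3) (footprint 21.5×29.5) is included at this height (perimeter 102.00 mm); After the difference (first − rest): starting from the cone, the 21.5×29.5 cube at (-3, -3) partially overlaps it — only the 107.11 mm² overlap (of its 634.25 mm²) is removed, clipping the outline — boundary = 53.10 mm; the cylinder at (6.5, 15.5) does not reach this height (z outside [1.5, 4.5]); After the difference (first − rest): none of the subtracted shapes is present at this height, so the result so far is unchanged — boundary = 53.10 mm. Overall, the cross-section is a single solid region. Total boundary length (outer) = 53.10 mm.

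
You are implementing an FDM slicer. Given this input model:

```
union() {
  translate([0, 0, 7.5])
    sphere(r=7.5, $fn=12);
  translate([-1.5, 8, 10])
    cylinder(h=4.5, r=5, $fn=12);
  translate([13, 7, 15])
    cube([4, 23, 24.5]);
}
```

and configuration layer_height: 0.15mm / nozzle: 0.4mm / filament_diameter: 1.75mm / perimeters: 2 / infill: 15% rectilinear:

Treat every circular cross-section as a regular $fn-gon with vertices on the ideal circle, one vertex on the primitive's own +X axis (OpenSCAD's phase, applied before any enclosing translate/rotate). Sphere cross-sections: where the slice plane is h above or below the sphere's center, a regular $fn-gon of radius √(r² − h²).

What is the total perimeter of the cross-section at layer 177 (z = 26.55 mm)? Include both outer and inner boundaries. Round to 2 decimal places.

At z = 26.55 mm: the sphere is absent (|z−center|=19.050 > r=7.5); the cylinder at (-1.5, 8) is not intersected at this z (z outside [10, 14.5]); the cube at (13, 7) (footprint 4×23) is included at this height (perimeter 54.00 mm); Combining (union): only the 4×23 cube at (13, 7) is present, so the union is just that shape — boundary = 54.00 mm. Overall, the cross-section is a single solid region. Total boundary length (outer) = 54.00 mm.

54.00 mm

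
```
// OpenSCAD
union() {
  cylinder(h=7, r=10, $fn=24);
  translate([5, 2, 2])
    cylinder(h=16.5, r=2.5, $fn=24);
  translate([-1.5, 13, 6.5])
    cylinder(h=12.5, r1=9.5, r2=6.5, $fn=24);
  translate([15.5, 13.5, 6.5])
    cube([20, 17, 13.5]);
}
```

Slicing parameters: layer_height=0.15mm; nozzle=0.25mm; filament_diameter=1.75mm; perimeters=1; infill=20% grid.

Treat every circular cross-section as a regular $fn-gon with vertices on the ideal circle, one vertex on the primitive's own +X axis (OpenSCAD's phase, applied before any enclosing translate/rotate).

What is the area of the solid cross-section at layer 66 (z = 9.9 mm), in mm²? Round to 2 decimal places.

At z = 9.9 mm: the cylinder does not reach this height (z outside [0, 7]); the r=2.5 cylinder at (5, 2) gives a regular 24-gon of circumradius 2.5 (constant along its height) (area = (24/2)·2.500²·sin(360°/24) = 19.41 mm²); the cone at (-1.5, 13): at t=0.272 of its height the radius interpolates to r₁+(r₂−r₁)t = 8.684, giving a regular 24-gon of that circumradius (area = (24/2)·8.684²·sin(360°/24) = 234.22 mm²); the cube at (15.5, 13.5) (footprint 20×17) is included at this height (area 340.00 mm²); Merging all regions: the 3 present regions are separate (no shared area or edge), so areas and boundary lengths simply add and each stays a separate island — area = 593.63 mm². Overall, the cross-section has 3 separate islands. Net area = 593.63 mm².

593.63 mm²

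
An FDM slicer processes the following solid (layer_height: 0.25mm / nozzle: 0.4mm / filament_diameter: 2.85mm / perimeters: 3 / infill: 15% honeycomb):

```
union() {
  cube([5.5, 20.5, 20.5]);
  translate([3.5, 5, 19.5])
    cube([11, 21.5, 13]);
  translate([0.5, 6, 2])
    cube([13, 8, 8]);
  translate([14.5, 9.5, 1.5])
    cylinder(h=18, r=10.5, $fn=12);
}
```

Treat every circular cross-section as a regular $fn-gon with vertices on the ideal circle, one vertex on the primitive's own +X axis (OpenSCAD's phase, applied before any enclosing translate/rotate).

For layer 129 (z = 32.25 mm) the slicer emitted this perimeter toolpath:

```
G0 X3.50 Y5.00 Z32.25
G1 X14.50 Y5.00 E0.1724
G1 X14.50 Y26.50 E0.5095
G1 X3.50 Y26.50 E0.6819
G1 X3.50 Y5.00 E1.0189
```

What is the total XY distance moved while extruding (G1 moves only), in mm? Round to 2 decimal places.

Sum the Euclidean lengths of each G1 segment: total = 65.00 mm.

65.00 mm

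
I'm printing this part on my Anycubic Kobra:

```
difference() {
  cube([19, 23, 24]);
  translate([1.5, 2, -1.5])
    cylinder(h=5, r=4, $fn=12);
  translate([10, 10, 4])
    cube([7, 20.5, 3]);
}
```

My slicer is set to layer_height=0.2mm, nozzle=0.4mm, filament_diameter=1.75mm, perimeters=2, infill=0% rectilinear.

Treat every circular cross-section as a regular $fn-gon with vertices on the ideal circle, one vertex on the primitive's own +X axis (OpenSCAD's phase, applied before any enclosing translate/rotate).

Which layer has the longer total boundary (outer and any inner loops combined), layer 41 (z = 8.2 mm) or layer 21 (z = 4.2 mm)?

Layer 41 (z = 8.2): the 19×23 cube contributes its full rectangle (perimeter 84.00 mm); the cylinder at (1.5, 2) is not intersected at this z (z outside [-1.5, 3.5]); the cube at (10, 10) is absent (z outside [4, 7]); Subtracting the remaining from the first: none of the subtracted shapes is present at this height, so the 19×23 cube is unchanged — boundary = 84.00 mm. So its perimeter = 84.00 mm. Layer 21 (z = 4.2): the cube (footprint 19×23) is included at this height (perimeter 84.00 mm); the cylinder at (1.5, 2) is not intersected at this z (z outside [-1.5, 3.5]); the cube at (10, 10) is present — its section is the full 7×20.5 rectangle (perimeter 55.00 mm); Subtracting the remaining from the first: starting from the 19×23 cube, the 7×20.5 cube at (10, 10) partially overlaps it — only the 91.00 mm² overlap (of its 143.50 mm²) is removed, clipping the outline — boundary = 110.00 mm. So its perimeter = 110.00 mm. Layer 21 is larger (110.00 vs 84.00 mm).

layer 21 (z = 4.2 mm)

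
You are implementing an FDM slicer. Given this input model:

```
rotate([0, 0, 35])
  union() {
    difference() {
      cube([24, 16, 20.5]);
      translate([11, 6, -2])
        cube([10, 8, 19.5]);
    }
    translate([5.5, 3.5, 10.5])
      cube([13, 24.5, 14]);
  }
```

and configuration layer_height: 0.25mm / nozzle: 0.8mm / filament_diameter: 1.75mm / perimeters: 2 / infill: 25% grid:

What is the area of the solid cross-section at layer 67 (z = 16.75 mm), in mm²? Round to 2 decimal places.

At z = 16.75 mm: the 24×16 cube contributes its full rectangle (area 384.00 mm²); the cube at (11, 6) (footprint 10×8) is included at this height (area 80.00 mm²); After the difference (first − rest): starting from the 24×16 cube (384.00 mm²), the 10×8 cube at (11, 6) lies wholly inside it (removes its full 80.00 mm² and its 36.00 mm outline becomes a hole wall) — area = 304.00 mm²; the cube at (5.5, 3.5) (footprint 13×24.5) is included at this height (area 318.50 mm²); Taking the union: the regions partially overlap — summed areas 622.50 mm² minus the doubly-counted overlap 102.50 mm² gives 520.00 mm² — area = 520.00 mm²; (rotated 35° about Z; rotation is an isometry so areas/perimeters/island counts are preserved). Overall, the cross-section is one region with 1 hole. Net area = 520.00 mm².

520.00 mm²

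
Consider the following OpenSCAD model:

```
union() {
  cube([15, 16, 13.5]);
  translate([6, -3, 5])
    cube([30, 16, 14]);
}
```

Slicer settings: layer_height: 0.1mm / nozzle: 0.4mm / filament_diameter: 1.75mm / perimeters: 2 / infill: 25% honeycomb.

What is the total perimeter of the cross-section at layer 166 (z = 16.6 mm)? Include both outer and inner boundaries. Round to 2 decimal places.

92.00 mm

At z = 16.6 mm: the cube is absent (z outside [0, 13.5]); the 30×16 cube at (6, -3) contributes its full rectangle (perimeter 92.00 mm); Taking the union: only the 30×16 cube at (6, -3) is present, so the union is just that shape — boundary = 92.00 mm. Overall, the cross-section is a single solid region. Total boundary length (outer) = 92.00 mm.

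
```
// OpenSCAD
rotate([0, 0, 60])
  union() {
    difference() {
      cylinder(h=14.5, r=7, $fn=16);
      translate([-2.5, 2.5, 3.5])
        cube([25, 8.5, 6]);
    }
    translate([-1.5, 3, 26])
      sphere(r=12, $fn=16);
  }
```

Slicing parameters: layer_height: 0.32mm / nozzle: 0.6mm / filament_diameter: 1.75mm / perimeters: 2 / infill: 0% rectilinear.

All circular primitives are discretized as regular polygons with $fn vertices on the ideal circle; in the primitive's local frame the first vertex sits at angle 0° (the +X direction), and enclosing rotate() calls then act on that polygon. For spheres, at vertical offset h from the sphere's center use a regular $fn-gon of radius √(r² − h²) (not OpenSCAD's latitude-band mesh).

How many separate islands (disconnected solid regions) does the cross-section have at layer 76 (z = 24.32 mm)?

At z = 24.32 mm: the cylinder is not intersected at this z (z outside [0, 14.5]); the cube at (-2.5, 2.5) does not reach this height (z outside [3.5, 9.5]); Subtracting the remaining from the first: the first operand is absent here, so nothing remains; the r=12 sphere at (-1.5, 3) contributes a regular 16-gon of circumradius √(12²−1.68²) = 11.882; Taking the union: only the r=12 sphere at (-1.5, 3) is present, so the union is just that shape — 1 connected region; (rotated 60° about Z; rotation is an isometry so areas/perimeters/island counts are preserved). Overall, the cross-section is a single solid region. Island count = 1.

1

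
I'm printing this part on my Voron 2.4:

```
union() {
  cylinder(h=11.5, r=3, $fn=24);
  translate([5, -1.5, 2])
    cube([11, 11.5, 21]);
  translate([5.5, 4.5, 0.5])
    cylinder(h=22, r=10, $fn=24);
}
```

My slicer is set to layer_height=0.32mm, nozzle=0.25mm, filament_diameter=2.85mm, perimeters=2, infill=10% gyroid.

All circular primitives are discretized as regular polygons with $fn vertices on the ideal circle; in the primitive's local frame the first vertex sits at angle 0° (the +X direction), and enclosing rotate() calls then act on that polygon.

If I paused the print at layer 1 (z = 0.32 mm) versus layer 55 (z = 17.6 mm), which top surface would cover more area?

layer 55 (z = 17.6 mm)

Layer 1 (z = 0.32): the cylinder: section is a regular 24-gon, circumradius r=3 (area = (24/2)·3.000²·sin(360°/24) = 27.95 mm²); the cube at (5, -1.5) is absent (z outside [2, 23]); the cylinder at (5.5, 4.5) is not intersected at this z (z outside [0.5, 22.5]); Taking the union: only the r=3 cylinder is present, so the union is just that shape — area = 27.95 mm². So its area = 27.95 mm². Layer 55 (z = 17.6): the cylinder does not reach this height (z outside [0, 11.5]); the 11×11.5 cube at (5, -1.5) contributes its full rectangle (area 126.50 mm²); the cylinder at (5.5, 4.5): section is a regular 24-gon, circumradius r=10 (area = (24/2)·10.000²·sin(360°/24) = 310.58 mm²); Taking the union: the regions partially overlap — summed areas 437.08 mm² minus the doubly-counted overlap 113.33 mm² gives 323.76 mm² — area = 323.76 mm². So its area = 323.76 mm². Layer 55 is larger (323.76 vs 27.95 mm²).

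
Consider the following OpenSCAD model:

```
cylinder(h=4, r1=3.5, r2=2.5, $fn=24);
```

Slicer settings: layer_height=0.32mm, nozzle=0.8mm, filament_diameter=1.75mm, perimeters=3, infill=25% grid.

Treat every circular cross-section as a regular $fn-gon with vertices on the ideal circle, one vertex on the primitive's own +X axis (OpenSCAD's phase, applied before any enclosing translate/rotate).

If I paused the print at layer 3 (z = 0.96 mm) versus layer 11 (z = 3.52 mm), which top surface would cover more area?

layer 3 (z = 0.96 mm)

Layer 3 (z = 0.96): the cone: at t=0.240 of its height the radius interpolates to r₁+(r₂−r₁)t = 3.260, giving a regular 24-gon of that circumradius (area = (24/2)·3.260²·sin(360°/24) = 33.01 mm²). So its area = 33.01 mm². Layer 11 (z = 3.52): the cone (r1=3.5→r2=2.5) has section circumradius 2.620 here — a regular 24-gon (area = (24/2)·2.620²·sin(360°/24) = 21.32 mm²). So its area = 21.32 mm². Layer 3 is larger (33.01 vs 21.32 mm²).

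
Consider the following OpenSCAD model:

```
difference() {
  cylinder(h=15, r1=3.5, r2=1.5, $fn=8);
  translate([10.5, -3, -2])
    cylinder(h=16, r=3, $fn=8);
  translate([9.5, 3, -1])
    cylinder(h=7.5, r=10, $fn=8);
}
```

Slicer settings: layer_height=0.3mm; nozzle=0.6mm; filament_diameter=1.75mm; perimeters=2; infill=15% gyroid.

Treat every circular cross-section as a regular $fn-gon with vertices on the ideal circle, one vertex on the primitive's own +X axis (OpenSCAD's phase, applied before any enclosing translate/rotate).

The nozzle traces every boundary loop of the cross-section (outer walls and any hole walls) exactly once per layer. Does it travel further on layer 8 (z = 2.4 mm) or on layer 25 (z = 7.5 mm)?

Layer 8 (z = 2.4): the cone: at t=0.160 of its height the radius interpolates to r₁+(r₂−r₁)t = 3.180, giving a regular 8-gon of that circumradius (perimeter = 2·8·3.180·sin(180°/8) = 19.47 mm); the r=3 cylinder at (10.5, -3) gives a regular 8-gon of circumradius 3 (constant along its height) (perimeter = 2·8·3.000·sin(180°/8) = 18.37 mm); the r=10 cylinder at (9.5, 3) gives a regular 8-gon of circumradius 10 (constant along its height) (perimeter = 2·8·10.000·sin(180°/8) = 61.23 mm); After the difference (first − rest): starting from the cone, the r=3 cylinder at (10.5, -3) misses the remaining region (no effect); the r=10 cylinder at (9.5, 3) partially overlaps it — only the 10.27 mm² overlap (of its 282.84 mm²) is removed, clipping the outline — boundary = 16.98 mm. So its perimeter = 16.98 mm. Layer 25 (z = 7.5): the cone (r1=3.5→r2=1.5) has section circumradius 2.500 here — a regular 8-gon (perimeter = 2·8·2.500·sin(180°/8) = 15.31 mm); the r=3 cylinder at (10.5, -3) contributes a regular 8-gon of circumradius 3 (perimeter = 2·8·3.000·sin(180°/8) = 18.37 mm); the cylinder at (9.5, 3) is not intersected at this z (z outside [-1, 6.5]); After the difference (first − rest): starting from the cone, the r=3 cylinder at (10.5, -3) misses the remaining region (no effect) — boundary = 15.31 mm. So its perimeter = 15.31 mm. Layer 8 is larger (16.98 vs 15.31 mm).

layer 8 (z = 2.4 mm)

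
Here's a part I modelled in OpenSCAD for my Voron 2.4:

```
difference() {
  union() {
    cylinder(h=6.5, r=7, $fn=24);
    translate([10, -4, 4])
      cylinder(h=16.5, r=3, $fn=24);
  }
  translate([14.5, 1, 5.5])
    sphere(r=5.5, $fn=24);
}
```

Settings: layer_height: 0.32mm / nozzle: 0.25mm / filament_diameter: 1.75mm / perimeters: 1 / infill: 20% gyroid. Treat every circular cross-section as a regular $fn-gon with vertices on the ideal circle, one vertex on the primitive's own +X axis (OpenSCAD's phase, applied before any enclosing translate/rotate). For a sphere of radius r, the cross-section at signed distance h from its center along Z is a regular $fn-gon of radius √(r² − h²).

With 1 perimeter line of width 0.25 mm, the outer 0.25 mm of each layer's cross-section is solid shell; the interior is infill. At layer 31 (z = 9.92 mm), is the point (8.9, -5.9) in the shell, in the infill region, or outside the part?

At z = 9.92 mm: the cylinder is not intersected at this z (z outside [0, 6.5]); the cylinder at (10, -4): section is a regular 24-gon, circumradius r=3; Taking the union: only the r=3 cylinder at (10, -4) is present, so the union is just that shape — 1 connected region; the r=5.5 sphere at (14.5, 1) slices to a regular 24-gon of circumradius 3.273 (√(r²−h²) with h=4.42 from center); After the difference (first − rest): starting from that combined region, the r=5.5 sphere at (14.5, 1) misses the remaining region (no effect) — 1 connected region. Overall, the cross-section is a single solid region. The nearest boundary edge runs (8.50, -6.60)→(7.88, -6.12); distance from the point to it = 0.80 mm. The point is inside the cross-section and 0.80 mm from the nearest boundary — more than the 0.25 mm shell width (1 × 0.25), so it's in the infill interior.

infill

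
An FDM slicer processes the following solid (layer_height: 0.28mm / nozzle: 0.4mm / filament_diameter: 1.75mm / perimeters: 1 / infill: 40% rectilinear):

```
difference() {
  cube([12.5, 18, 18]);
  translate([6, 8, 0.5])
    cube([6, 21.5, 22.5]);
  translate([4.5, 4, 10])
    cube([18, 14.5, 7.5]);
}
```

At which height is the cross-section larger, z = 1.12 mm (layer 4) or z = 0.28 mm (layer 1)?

Layer 4 (z = 1.12): the cube is present — its section is the full 12.5×18 rectangle (area 225.00 mm²); the cube at (6, 8) is present — its section is the full 6×21.5 rectangle (area 129.00 mm²); the cube at (4.5, 4) is not intersected at this z (z outside [10, 17.5]); Taking the first minus the rest: starting from the 12.5×18 cube (225.00 mm²), the 6×21.5 cube at (6, 8) partially overlaps it — only the 60.00 mm² overlap (of its 129.00 mm²) is removed, clipping the outline — area = 165.00 mm². So its area = 165.00 mm². Layer 1 (z = 0.28): the cube (footprint 12.5×18) is included at this height (area 225.00 mm²); the cube at (6, 8) is not intersected at this z (z outside [0.5, 23]); the cube at (4.5, 4) does not reach this height (z outside [10, 17.5]); After the difference (first − rest): none of the subtracted shapes is present at this height, so the 12.5×18 cube is unchanged — area = 225.00 mm². So its area = 225.00 mm². Layer 1 is larger (225.00 vs 165.00 mm²).

layer 1 (z = 0.28 mm)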